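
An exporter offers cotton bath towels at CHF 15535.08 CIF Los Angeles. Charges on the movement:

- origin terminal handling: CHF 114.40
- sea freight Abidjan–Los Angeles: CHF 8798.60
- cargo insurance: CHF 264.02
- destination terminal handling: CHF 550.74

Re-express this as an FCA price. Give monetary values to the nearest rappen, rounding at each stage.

Not relevant to the conversion: destination terminal — on the buyer under both terms; not part of either seller's price.
From CIF to FCA, the seller no longer bears: origin terminal, freight, insurance.
FCA price = 15535.08 − 114.40 − 8798.60 − 264.02 = 6358.06

FCA price: CHF 6358.06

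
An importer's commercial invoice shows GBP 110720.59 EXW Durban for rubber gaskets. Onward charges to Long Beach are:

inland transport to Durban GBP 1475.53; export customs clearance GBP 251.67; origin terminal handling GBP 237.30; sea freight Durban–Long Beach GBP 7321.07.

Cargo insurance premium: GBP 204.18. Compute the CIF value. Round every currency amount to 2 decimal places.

CIF = EXW price + pre-shipment costs + freight + insurance
CIF = 110720.59 + 1475.53 + 251.67 + 237.30 + 7321.07 + 204.18 = 120210.34

CIF value: GBP 120210.34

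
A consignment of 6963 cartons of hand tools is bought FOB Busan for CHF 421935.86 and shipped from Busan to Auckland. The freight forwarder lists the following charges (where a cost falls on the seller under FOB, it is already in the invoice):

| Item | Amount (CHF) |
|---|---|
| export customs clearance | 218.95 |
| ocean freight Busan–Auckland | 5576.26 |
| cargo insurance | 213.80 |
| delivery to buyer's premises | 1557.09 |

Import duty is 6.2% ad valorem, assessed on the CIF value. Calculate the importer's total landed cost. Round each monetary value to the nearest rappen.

Total landed cost: CHF 455802.02

FOB: the seller bears costs until goods are on board at the origin port; the buyer bears freight, insurance and all costs thereafter.
Already in the invoice (seller's account under FOB): export clearance — exclude.
CIF value = FOB price + freight + insurance = 421935.86 + 5576.26 + 213.80 = 427725.92
Import duty = 427725.92 × 6.2% = 26519.01
Buyer bears: freight 5576.26 + insurance 213.80 + delivery 1557.09 + duty 26519.01 = 33866.16
Landed cost = invoice 421935.86 + 33866.16 = 455802.02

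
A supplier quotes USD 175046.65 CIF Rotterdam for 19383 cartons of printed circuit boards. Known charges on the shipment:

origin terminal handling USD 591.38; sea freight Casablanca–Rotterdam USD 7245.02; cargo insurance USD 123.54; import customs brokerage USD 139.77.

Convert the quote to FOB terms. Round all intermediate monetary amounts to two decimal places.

FOB price: USD 167678.09

Not relevant to the conversion: origin terminal — on the seller under both CIF and FOB; already in the CIF price and stays in the FOB price. brokerage — on the buyer under both terms; not part of either seller's price.
From CIF to FOB, the seller no longer bears: freight, insurance.
FOB price = 175046.65 − 7245.02 − 123.54 = 167678.09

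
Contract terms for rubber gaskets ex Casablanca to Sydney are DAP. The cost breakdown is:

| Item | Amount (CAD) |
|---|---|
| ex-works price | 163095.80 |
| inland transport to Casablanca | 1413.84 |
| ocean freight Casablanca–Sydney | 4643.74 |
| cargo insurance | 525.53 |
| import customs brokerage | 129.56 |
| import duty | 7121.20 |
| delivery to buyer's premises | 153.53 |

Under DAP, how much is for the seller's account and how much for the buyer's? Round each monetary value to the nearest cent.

Seller: CAD 169832.44; buyer: CAD 7250.76

DAP: the seller bears all costs to the named destination except import duty and clearance.
Seller's account: goods 163095.80 + inland to port 1413.84 + freight 4643.74 + insurance 525.53 + delivery 153.53 = 169832.44
Buyer's account: brokerage 129.56 + duty 7121.20 = 7250.76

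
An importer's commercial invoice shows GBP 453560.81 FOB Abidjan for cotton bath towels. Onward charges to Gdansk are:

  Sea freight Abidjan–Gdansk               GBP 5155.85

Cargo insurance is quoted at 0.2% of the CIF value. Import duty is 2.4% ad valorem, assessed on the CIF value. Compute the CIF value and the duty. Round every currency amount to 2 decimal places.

Let C be the CIF value. C = FOB price + freight + 0.2% × C
C − 0.2% × C = 453560.81 + 5155.85
0.998 × C = 458716.66
C = 458716.66 / 0.998 = 459635.93
Insurance premium = 0.2% × 459635.93 = 919.27
Import duty = 459635.93 × 2.4% = 11031.26

CIF value: GBP 459635.93; import duty: GBP 11031.26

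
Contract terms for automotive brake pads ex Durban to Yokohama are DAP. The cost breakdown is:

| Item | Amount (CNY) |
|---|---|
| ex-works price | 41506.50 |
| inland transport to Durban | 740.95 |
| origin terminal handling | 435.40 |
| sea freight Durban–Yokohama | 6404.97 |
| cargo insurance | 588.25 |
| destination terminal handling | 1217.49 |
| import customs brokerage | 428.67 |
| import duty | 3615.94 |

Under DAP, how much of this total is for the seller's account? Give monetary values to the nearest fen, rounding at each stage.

Seller's account: CNY 50893.56

DAP: the seller bears all costs to the named destination except import duty and clearance.
Seller's account: goods 41506.50 + inland to port 740.95 + origin terminal 435.40 + freight 6404.97 + insurance 588.25 + destination terminal 1217.49 = 50893.56
Buyer's account: brokerage 428.67 + duty 3615.94 = 4044.61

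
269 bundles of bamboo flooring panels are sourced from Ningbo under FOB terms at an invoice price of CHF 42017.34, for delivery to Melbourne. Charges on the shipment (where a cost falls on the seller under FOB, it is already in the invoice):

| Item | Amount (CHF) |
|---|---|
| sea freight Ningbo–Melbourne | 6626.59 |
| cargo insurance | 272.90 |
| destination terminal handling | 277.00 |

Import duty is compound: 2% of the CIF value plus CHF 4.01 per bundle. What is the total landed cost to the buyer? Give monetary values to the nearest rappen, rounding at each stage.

FOB: the seller bears costs until goods are on board at the origin port; the buyer bears freight, insurance and all costs thereafter.
CIF value = FOB price + freight + insurance = 42017.34 + 6626.59 + 272.90 = 48916.83
Ad valorem component: 48916.83 × 2% = 978.34
Specific component: 269 × 4.01 = 1078.69
Import duty = 978.34 + 1078.69 = 2057.03
Buyer bears: freight 6626.59 + insurance 272.90 + destination terminal 277.00 + duty 2057.03 = 9233.52
Landed cost = invoice 42017.34 + 9233.52 = 51250.86

Total landed cost: CHF 51250.86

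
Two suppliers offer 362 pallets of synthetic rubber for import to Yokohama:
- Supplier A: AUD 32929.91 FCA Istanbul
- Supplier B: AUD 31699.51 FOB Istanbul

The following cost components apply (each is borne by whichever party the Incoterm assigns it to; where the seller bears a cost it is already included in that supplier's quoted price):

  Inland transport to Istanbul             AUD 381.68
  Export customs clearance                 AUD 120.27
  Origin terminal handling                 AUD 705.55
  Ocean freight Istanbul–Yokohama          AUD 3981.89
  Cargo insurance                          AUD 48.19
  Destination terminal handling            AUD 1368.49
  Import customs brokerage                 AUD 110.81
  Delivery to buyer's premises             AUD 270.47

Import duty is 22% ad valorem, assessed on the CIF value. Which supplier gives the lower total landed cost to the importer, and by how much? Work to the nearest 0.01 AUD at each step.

Supplier A (FCA):
CIF value = FCA price + origin terminal + freight + insurance = 32929.91 + 705.55 + 3981.89 + 48.19 = 37665.54
Import duty = 37665.54 × 22% = 8286.42
Buyer bears (A): 705.55 + 3981.89 + 48.19 + 1368.49 + 110.81 + 270.47 = 6485.40
Landed cost (A) = invoice 32929.91 + 6485.40 + duty 8286.42 = 47701.73
Supplier B (FOB):
CIF value = FOB price + freight + insurance = 31699.51 + 3981.89 + 48.19 = 35729.59
Import duty = 35729.59 × 22% = 7860.51
Buyer bears (B): 3981.89 + 48.19 + 1368.49 + 110.81 + 270.47 = 5779.85
Landed cost (B) = invoice 31699.51 + 5779.85 + duty 7860.51 = 45339.87
Difference = |47701.73 − 45339.87| = 2361.86

Supplier B is cheaper by AUD 2361.86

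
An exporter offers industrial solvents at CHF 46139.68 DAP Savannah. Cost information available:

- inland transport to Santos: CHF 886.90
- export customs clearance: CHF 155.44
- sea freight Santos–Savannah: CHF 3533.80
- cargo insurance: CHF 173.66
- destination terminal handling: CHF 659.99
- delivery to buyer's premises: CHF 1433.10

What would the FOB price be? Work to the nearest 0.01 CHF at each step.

FOB price: CHF 40339.13

Not relevant to the conversion: inland to port, export clearance — on the seller under both DAP and FOB; already in the DAP price and stays in the FOB price.
From DAP to FOB, the seller no longer bears: freight, insurance, destination terminal, delivery.
FOB price = 46139.68 − 3533.80 − 173.66 − 659.99 − 1433.10 = 40339.13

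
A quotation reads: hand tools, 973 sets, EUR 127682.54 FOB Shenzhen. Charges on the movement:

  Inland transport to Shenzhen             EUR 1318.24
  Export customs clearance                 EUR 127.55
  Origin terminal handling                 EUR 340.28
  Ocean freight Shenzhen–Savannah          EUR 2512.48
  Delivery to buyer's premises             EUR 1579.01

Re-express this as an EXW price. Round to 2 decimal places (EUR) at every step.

Not relevant to the conversion: delivery, freight — on the buyer under both terms; not part of either seller's price.
From FOB to EXW, the seller no longer bears: inland to port, export clearance, origin terminal.
EXW price = 127682.54 − 1318.24 − 127.55 − 340.28 = 125896.47

EXW price: EUR 125896.47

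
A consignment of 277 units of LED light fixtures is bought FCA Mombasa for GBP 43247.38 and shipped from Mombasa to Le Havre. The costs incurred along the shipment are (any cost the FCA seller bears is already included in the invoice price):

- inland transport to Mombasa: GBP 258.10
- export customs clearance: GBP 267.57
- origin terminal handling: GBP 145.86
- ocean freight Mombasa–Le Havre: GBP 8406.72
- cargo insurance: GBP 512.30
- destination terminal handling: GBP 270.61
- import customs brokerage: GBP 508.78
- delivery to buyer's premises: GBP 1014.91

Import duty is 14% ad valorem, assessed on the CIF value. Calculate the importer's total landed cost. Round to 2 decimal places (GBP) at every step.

Total landed cost: GBP 61430.28

FCA: the seller delivers export-cleared goods to the carrier; the buyer bears costs from that point.
Already in the invoice (seller's account under FCA): inland to port, export clearance — exclude.
CIF value = FCA price + origin terminal + freight + insurance = 43247.38 + 145.86 + 8406.72 + 512.30 = 52312.26
Import duty = 52312.26 × 14% = 7323.72
Buyer bears: origin terminal 145.86 + freight 8406.72 + insurance 512.30 + destination terminal 270.61 + brokerage 508.78 + delivery 1014.91 + duty 7323.72 = 18182.90
Landed cost = invoice 43247.38 + 18182.90 = 61430.28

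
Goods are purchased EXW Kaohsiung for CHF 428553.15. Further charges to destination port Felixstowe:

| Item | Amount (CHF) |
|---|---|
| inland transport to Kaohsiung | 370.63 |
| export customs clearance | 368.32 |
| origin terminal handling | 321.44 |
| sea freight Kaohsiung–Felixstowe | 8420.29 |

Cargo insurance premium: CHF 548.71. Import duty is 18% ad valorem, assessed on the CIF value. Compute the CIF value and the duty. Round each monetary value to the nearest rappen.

CIF value: CHF 438582.54; import duty: CHF 78944.86

CIF = EXW price + pre-shipment costs + freight + insurance
CIF = 428553.15 + 370.63 + 368.32 + 321.44 + 8420.29 + 548.71 = 438582.54
Import duty = 438582.54 × 18% = 78944.86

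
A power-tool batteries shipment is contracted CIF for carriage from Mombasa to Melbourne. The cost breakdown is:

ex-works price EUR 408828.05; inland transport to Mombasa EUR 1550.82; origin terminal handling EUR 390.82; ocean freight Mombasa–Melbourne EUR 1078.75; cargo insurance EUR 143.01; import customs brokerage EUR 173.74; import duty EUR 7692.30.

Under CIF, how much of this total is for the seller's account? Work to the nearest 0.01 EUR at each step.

CIF: the seller pays costs through ocean freight and marine insurance to the destination port.
Seller's account: goods 408828.05 + inland to port 1550.82 + origin terminal 390.82 + freight 1078.75 + insurance 143.01 = 411991.45
Buyer's account: brokerage 173.74 + duty 7692.30 = 7866.04

Seller's account: EUR 411991.45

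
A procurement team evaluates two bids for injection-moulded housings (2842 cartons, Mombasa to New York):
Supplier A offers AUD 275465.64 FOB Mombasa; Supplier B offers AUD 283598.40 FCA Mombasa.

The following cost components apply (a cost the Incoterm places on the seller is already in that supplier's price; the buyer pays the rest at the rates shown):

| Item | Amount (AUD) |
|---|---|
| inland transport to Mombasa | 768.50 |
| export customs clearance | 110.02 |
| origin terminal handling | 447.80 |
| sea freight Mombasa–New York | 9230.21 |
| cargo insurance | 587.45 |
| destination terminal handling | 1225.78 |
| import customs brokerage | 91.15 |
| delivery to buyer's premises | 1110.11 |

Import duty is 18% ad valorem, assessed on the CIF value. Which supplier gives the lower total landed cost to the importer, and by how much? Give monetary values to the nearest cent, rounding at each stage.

Supplier A is cheaper by AUD 10125.06

Supplier A (FOB):
CIF value = FOB price + freight + insurance = 275465.64 + 9230.21 + 587.45 = 285283.30
Import duty = 285283.30 × 18% = 51350.99
Buyer bears (A): 9230.21 + 587.45 + 1225.78 + 91.15 + 1110.11 = 12244.70
Landed cost (A) = invoice 275465.64 + 12244.70 + duty 51350.99 = 339061.33
Supplier B (FCA):
CIF value = FCA price + origin terminal + freight + insurance = 283598.40 + 447.80 + 9230.21 + 587.45 = 293863.86
Import duty = 293863.86 × 18% = 52895.49
Buyer bears (B): 447.80 + 9230.21 + 587.45 + 1225.78 + 91.15 + 1110.11 = 12692.50
Landed cost (B) = invoice 283598.40 + 12692.50 + duty 52895.49 = 349186.39
Difference = |339061.33 − 349186.39| = 10125.06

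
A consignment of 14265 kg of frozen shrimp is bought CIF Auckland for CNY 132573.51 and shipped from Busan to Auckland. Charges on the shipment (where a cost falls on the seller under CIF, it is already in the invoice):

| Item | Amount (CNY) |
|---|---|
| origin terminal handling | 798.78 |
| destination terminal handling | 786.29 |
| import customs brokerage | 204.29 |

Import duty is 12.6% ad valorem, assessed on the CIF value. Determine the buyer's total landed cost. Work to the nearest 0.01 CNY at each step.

Total landed cost: CNY 150268.35

CIF: the seller pays costs through ocean freight and marine insurance to the destination port.
Already in the invoice (seller's account under CIF): origin terminal — exclude.
The CIF price already equals the CIF value: 132573.51
Import duty = 132573.51 × 12.6% = 16704.26
Buyer bears: destination terminal 786.29 + brokerage 204.29 + duty 16704.26 = 17694.84
Landed cost = invoice 132573.51 + 17694.84 = 150268.35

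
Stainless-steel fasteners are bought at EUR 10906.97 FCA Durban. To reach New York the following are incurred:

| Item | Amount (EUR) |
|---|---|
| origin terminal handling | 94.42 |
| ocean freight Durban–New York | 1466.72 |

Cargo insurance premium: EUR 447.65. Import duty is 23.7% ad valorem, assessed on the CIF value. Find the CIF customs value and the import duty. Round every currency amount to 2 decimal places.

CIF = FCA price + pre-shipment costs + freight + insurance
CIF = 10906.97 + 94.42 + 1466.72 + 447.65 = 12915.76
Import duty = 12915.76 × 23.7% = 3061.04

CIF value: EUR 12915.76; import duty: EUR 3061.04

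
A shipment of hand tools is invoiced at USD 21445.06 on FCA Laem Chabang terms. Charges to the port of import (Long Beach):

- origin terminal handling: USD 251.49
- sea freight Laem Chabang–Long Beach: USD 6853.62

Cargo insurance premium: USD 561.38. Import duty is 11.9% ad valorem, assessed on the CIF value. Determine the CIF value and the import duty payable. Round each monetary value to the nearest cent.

CIF = FCA price + pre-shipment costs + freight + insurance
CIF = 21445.06 + 251.49 + 6853.62 + 561.38 = 29111.55
Import duty = 29111.55 × 11.9% = 3464.27

CIF value: USD 29111.55; import duty: USD 3464.27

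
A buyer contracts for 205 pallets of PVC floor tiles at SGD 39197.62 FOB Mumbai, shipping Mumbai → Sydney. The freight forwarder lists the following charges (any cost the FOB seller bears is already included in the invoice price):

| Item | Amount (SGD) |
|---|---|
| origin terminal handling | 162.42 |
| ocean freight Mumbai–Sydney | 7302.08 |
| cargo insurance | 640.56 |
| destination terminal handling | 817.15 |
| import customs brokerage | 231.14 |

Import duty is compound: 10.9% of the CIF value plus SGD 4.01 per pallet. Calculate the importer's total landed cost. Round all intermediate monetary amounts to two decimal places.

Total landed cost: SGD 54148.89

FOB: the seller bears costs until goods are on board at the origin port; the buyer bears freight, insurance and all costs thereafter.
Already in the invoice (seller's account under FOB): origin terminal — exclude.
CIF value = FOB price + freight + insurance = 39197.62 + 7302.08 + 640.56 = 47140.26
Ad valorem component: 47140.26 × 10.9% = 5138.29
Specific component: 205 × 4.01 = 822.05
Import duty = 5138.29 + 822.05 = 5960.34
Buyer bears: freight 7302.08 + insurance 640.56 + destination terminal 817.15 + brokerage 231.14 + duty 5960.34 = 14951.27
Landed cost = invoice 39197.62 + 14951.27 = 54148.89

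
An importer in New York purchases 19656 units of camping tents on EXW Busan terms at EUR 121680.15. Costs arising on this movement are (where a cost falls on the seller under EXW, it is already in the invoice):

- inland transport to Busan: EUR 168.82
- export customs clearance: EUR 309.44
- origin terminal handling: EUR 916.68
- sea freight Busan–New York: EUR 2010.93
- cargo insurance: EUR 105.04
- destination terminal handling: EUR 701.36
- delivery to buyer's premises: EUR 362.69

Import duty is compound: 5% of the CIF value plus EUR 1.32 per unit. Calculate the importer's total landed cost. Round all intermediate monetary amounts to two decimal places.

EXW: the seller makes goods available at their premises; the buyer bears all onward costs.
CIF value = EXW price + inland to port + export clearance + origin terminal + freight + insurance = 121680.15 + 168.82 + 309.44 + 916.68 + 2010.93 + 105.04 = 125191.06
Ad valorem component: 125191.06 × 5% = 6259.55
Specific component: 19656 × 1.32 = 25945.92
Import duty = 6259.55 + 25945.92 = 32205.47
Buyer bears: inland to port 168.82 + export clearance 309.44 + origin terminal 916.68 + freight 2010.93 + insurance 105.04 + destination terminal 701.36 + delivery 362.69 + duty 32205.47 = 36780.43
Landed cost = invoice 121680.15 + 36780.43 = 158460.58

Total landed cost: EUR 158460.58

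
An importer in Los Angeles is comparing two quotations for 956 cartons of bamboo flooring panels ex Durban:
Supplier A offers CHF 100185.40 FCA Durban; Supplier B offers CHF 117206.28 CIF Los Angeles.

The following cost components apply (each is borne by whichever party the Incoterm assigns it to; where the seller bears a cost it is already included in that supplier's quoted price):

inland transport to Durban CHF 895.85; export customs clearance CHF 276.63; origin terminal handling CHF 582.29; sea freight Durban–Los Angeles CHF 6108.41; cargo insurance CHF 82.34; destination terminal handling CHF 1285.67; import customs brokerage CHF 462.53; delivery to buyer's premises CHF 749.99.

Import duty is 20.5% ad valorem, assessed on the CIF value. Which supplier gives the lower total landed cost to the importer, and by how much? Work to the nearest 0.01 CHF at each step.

Supplier A (FCA):
CIF value = FCA price + origin terminal + freight + insurance = 100185.40 + 582.29 + 6108.41 + 82.34 = 106958.44
Import duty = 106958.44 × 20.5% = 21926.48
Buyer bears (A): 582.29 + 6108.41 + 82.34 + 1285.67 + 462.53 + 749.99 = 9271.23
Landed cost (A) = invoice 100185.40 + 9271.23 + duty 21926.48 = 131383.11
Supplier B (CIF):
The CIF price already equals the CIF value: 117206.28
Import duty = 117206.28 × 20.5% = 24027.29
Buyer bears (B): 1285.67 + 462.53 + 749.99 = 2498.19
Landed cost (B) = invoice 117206.28 + 2498.19 + duty 24027.29 = 143731.76
Difference = |131383.11 − 143731.76| = 12348.65

Supplier A is cheaper by CHF 12348.65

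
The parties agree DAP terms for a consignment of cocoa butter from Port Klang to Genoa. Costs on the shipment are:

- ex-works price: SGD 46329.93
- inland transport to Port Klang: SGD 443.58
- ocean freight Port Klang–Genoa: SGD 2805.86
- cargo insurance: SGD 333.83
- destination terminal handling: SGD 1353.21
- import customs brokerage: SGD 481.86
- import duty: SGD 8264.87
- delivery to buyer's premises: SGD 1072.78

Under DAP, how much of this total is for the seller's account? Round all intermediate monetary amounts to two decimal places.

Seller's account: SGD 52339.19

DAP: the seller bears all costs to the named destination except import duty and clearance.
Seller's account: goods 46329.93 + inland to port 443.58 + freight 2805.86 + insurance 333.83 + destination terminal 1353.21 + delivery 1072.78 = 52339.19
Buyer's account: brokerage 481.86 + duty 8264.87 = 8746.73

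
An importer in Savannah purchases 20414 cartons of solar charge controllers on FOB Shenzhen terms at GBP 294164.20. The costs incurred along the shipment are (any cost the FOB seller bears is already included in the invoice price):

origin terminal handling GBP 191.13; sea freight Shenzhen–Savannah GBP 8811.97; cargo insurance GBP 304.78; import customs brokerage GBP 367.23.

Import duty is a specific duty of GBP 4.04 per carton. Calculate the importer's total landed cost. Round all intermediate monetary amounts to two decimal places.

Total landed cost: GBP 386120.74

FOB: the seller bears costs until goods are on board at the origin port; the buyer bears freight, insurance and all costs thereafter.
Already in the invoice (seller's account under FOB): origin terminal — exclude.
CIF value = FOB price + freight + insurance = 294164.20 + 8811.97 + 304.78 = 303280.95
Import duty = 20414 × 4.04 = 82472.56
Buyer bears: freight 8811.97 + insurance 304.78 + brokerage 367.23 + duty 82472.56 = 91956.54
Landed cost = invoice 294164.20 + 91956.54 = 386120.74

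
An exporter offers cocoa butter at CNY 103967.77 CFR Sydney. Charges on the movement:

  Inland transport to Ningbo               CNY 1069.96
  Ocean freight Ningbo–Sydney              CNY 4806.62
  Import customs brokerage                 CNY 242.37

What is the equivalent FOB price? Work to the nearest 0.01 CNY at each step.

Not relevant to the conversion: inland to port — on the seller under both CFR and FOB; already in the CFR price and stays in the FOB price. brokerage — on the buyer under both terms; not part of either seller's price.
From CFR to FOB, the seller no longer bears: freight.
FOB price = 103967.77 − 4806.62 = 99161.15

FOB price: CNY 99161.15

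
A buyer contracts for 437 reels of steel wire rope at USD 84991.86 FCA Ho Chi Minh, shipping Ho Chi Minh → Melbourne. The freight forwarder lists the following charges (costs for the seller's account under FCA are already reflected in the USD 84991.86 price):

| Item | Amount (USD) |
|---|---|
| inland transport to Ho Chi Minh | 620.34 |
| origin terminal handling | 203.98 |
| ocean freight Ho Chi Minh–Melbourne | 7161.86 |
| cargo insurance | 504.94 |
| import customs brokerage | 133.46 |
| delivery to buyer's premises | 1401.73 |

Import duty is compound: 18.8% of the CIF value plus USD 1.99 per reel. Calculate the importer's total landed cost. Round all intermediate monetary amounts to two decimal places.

FCA: the seller delivers export-cleared goods to the carrier; the buyer bears costs from that point.
Already in the invoice (seller's account under FCA): inland to port — exclude.
CIF value = FCA price + origin terminal + freight + insurance = 84991.86 + 203.98 + 7161.86 + 504.94 = 92862.64
Ad valorem component: 92862.64 × 18.8% = 17458.18
Specific component: 437 × 1.99 = 869.63
Import duty = 17458.18 + 869.63 = 18327.81
Buyer bears: origin terminal 203.98 + freight 7161.86 + insurance 504.94 + brokerage 133.46 + delivery 1401.73 + duty 18327.81 = 27733.78
Landed cost = invoice 84991.86 + 27733.78 = 112725.64

Total landed cost: USD 112725.64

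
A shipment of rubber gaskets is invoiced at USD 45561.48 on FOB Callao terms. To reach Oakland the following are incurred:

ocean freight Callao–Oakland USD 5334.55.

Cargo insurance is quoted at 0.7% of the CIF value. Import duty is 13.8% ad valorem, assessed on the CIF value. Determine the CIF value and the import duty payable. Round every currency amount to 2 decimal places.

CIF value: USD 51254.81; import duty: USD 7073.16

Let C be the CIF value. C = FOB price + freight + 0.7% × C
C − 0.7% × C = 45561.48 + 5334.55
0.993 × C = 50896.03
C = 50896.03 / 0.993 = 51254.81
Insurance premium = 0.7% × 51254.81 = 358.78
Import duty = 51254.81 × 13.8% = 7073.16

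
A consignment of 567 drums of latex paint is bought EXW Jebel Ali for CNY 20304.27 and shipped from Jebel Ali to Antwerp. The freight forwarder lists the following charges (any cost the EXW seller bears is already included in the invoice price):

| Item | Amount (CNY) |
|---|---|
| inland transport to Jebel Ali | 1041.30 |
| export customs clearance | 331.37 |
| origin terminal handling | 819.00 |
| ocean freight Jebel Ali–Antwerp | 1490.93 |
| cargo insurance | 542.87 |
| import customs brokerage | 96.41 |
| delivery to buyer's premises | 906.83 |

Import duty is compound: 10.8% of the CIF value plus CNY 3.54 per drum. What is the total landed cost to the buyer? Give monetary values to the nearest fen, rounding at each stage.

Total landed cost: CNY 30189.37

EXW: the seller makes goods available at their premises; the buyer bears all onward costs.
CIF value = EXW price + inland to port + export clearance + origin terminal + freight + insurance = 20304.27 + 1041.30 + 331.37 + 819.00 + 1490.93 + 542.87 = 24529.74
Ad valorem component: 24529.74 × 10.8% = 2649.21
Specific component: 567 × 3.54 = 2007.18
Import duty = 2649.21 + 2007.18 = 4656.39
Buyer bears: inland to port 1041.30 + export clearance 331.37 + origin terminal 819.00 + freight 1490.93 + insurance 542.87 + brokerage 96.41 + delivery 906.83 + duty 4656.39 = 9885.10
Landed cost = invoice 20304.27 + 9885.10 = 30189.37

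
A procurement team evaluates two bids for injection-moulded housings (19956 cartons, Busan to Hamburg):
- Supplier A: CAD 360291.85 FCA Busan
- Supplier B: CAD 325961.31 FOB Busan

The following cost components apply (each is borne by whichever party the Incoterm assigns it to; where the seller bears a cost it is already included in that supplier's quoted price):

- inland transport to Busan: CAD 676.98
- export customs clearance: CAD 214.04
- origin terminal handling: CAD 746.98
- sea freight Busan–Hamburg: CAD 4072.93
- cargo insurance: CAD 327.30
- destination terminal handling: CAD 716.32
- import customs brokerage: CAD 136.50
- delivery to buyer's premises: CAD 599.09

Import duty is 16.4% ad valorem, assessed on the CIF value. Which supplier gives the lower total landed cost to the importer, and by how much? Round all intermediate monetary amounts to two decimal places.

Supplier A (FCA):
CIF value = FCA price + origin terminal + freight + insurance = 360291.85 + 746.98 + 4072.93 + 327.30 = 365439.06
Import duty = 365439.06 × 16.4% = 59932.01
Buyer bears (A): 746.98 + 4072.93 + 327.30 + 716.32 + 136.50 + 599.09 = 6599.12
Landed cost (A) = invoice 360291.85 + 6599.12 + duty 59932.01 = 426822.98
Supplier B (FOB):
CIF value = FOB price + freight + insurance = 325961.31 + 4072.93 + 327.30 = 330361.54
Import duty = 330361.54 × 16.4% = 54179.29
Buyer bears (B): 4072.93 + 327.30 + 716.32 + 136.50 + 599.09 = 5852.14
Landed cost (B) = invoice 325961.31 + 5852.14 + duty 54179.29 = 385992.74
Difference = |426822.98 − 385992.74| = 40830.24

Supplier B is cheaper by CAD 40830.24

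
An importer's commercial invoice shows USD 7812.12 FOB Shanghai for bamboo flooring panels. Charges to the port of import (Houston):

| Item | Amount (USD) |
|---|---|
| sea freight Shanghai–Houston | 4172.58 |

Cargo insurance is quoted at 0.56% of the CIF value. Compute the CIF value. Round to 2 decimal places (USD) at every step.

Let C be the CIF value. C = FOB price + freight + 0.56% × C
C − 0.56% × C = 7812.12 + 4172.58
0.9944 × C = 11984.70
C = 11984.70 / 0.9944 = 12052.19
Insurance premium = 0.56% × 12052.19 = 67.49

CIF value: USD 12052.19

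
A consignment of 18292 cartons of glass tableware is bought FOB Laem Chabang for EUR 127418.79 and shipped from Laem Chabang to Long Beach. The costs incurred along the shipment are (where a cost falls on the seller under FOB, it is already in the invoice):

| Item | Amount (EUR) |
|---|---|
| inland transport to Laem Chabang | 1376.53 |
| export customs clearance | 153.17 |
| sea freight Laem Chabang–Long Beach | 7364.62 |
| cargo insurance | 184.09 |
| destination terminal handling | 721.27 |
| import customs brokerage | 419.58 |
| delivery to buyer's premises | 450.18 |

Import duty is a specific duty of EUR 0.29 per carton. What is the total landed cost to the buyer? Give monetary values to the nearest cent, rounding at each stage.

Total landed cost: EUR 141863.21

FOB: the seller bears costs until goods are on board at the origin port; the buyer bears freight, insurance and all costs thereafter.
Already in the invoice (seller's account under FOB): inland to port, export clearance — exclude.
CIF value = FOB price + freight + insurance = 127418.79 + 7364.62 + 184.09 = 134967.50
Import duty = 18292 × 0.29 = 5304.68
Buyer bears: freight 7364.62 + insurance 184.09 + destination terminal 721.27 + brokerage 419.58 + delivery 450.18 + duty 5304.68 = 14444.42
Landed cost = invoice 127418.79 + 14444.42 = 141863.21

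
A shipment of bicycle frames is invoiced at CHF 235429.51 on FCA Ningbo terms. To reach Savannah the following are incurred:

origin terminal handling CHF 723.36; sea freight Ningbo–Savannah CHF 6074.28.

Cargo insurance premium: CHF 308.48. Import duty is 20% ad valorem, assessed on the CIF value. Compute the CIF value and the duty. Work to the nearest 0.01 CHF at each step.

CIF value: CHF 242535.63; import duty: CHF 48507.13

CIF = FCA price + pre-shipment costs + freight + insurance
CIF = 235429.51 + 723.36 + 6074.28 + 308.48 = 242535.63
Import duty = 242535.63 × 20% = 48507.13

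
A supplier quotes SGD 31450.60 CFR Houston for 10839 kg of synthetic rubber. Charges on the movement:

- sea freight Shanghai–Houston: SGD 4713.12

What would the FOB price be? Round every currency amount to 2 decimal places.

FOB price: SGD 26737.48

From CFR to FOB, the seller no longer bears: freight.
FOB price = 31450.60 − 4713.12 = 26737.48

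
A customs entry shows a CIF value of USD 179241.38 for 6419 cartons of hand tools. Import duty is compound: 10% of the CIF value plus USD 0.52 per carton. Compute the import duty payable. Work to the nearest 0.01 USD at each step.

Ad valorem component: 179241.38 × 10% = 17924.14
Specific component: 6419 × 0.52 = 3337.88
Import duty = 17924.14 + 3337.88 = 21262.02

Import duty: USD 21262.02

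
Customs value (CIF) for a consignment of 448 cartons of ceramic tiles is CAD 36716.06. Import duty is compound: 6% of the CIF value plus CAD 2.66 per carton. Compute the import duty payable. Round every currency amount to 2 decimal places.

Import duty: CAD 3394.64

Ad valorem component: 36716.06 × 6% = 2202.96
Specific component: 448 × 2.66 = 1191.68
Import duty = 2202.96 + 1191.68 = 3394.64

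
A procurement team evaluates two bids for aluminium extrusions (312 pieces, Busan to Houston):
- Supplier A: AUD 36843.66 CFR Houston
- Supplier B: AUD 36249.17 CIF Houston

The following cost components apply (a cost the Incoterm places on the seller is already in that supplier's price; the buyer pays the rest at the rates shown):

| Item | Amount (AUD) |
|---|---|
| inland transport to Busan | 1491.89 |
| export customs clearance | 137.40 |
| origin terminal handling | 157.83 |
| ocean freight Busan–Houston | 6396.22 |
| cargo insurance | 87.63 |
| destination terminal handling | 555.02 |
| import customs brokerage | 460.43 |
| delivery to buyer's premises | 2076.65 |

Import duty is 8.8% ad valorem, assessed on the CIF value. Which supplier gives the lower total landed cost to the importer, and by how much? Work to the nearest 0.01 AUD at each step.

Supplier A (CFR):
CIF value = CFR price + insurance = 36843.66 + 87.63 = 36931.29
Import duty = 36931.29 × 8.8% = 3249.95
Buyer bears (A): 87.63 + 555.02 + 460.43 + 2076.65 = 3179.73
Landed cost (A) = invoice 36843.66 + 3179.73 + duty 3249.95 = 43273.34
Supplier B (CIF):
The CIF price already equals the CIF value: 36249.17
Import duty = 36249.17 × 8.8% = 3189.93
Buyer bears (B): 555.02 + 460.43 + 2076.65 = 3092.10
Landed cost (B) = invoice 36249.17 + 3092.10 + duty 3189.93 = 42531.20
Difference = |43273.34 − 42531.20| = 742.14

Supplier B is cheaper by AUD 742.14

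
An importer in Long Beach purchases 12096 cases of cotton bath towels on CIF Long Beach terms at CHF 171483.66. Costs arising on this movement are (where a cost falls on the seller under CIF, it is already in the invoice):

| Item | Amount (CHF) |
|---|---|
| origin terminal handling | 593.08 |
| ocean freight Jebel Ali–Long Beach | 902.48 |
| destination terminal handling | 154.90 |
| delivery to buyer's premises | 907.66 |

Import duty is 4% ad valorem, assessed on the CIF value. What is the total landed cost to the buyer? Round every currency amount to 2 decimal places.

CIF: the seller pays costs through ocean freight and marine insurance to the destination port.
Already in the invoice (seller's account under CIF): origin terminal, freight — exclude.
The CIF price already equals the CIF value: 171483.66
Import duty = 171483.66 × 4% = 6859.35
Buyer bears: destination terminal 154.90 + delivery 907.66 + duty 6859.35 = 7921.91
Landed cost = invoice 171483.66 + 7921.91 = 179405.57

Total landed cost: CHF 179405.57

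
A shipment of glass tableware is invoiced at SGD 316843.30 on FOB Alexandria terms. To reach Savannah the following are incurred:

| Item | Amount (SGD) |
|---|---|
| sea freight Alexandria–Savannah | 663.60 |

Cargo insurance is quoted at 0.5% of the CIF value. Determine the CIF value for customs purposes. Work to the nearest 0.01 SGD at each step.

Let C be the CIF value. C = FOB price + freight + 0.5% × C
C − 0.5% × C = 316843.30 + 663.60
0.995 × C = 317506.90
C = 317506.90 / 0.995 = 319102.41
Insurance premium = 0.5% × 319102.41 = 1595.51

CIF value: SGD 319102.41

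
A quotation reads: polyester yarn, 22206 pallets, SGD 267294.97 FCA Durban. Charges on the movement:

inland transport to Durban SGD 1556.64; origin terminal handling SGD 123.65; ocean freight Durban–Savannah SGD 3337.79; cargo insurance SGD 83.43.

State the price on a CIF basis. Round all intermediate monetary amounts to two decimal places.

Not relevant to the conversion: inland to port — on the seller under both FCA and CIF; already in the FCA price and stays in the CIF price.
From FCA to CIF, the seller additionally bears: origin terminal, freight, insurance.
CIF price = 267294.97 + 123.65 + 3337.79 + 83.43 = 270839.84

CIF price: SGD 270839.84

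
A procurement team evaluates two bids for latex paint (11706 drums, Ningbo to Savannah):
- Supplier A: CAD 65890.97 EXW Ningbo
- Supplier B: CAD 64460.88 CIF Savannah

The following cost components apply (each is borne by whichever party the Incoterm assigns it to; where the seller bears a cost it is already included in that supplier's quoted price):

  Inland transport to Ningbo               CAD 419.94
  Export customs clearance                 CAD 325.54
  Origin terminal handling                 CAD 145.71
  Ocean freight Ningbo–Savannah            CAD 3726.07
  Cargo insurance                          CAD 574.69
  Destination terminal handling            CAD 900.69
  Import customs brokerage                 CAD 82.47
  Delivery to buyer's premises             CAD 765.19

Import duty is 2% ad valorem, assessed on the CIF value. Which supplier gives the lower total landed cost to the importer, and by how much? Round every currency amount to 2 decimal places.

Supplier B is cheaper by CAD 6754.48

Supplier A (EXW):
CIF value = EXW price + inland to port + export clearance + origin terminal + freight + insurance = 65890.97 + 419.94 + 325.54 + 145.71 + 3726.07 + 574.69 = 71082.92
Import duty = 71082.92 × 2% = 1421.66
Buyer bears (A): 419.94 + 325.54 + 145.71 + 3726.07 + 574.69 + 900.69 + 82.47 + 765.19 = 6940.30
Landed cost (A) = invoice 65890.97 + 6940.30 + duty 1421.66 = 74252.93
Supplier B (CIF):
The CIF price already equals the CIF value: 64460.88
Import duty = 64460.88 × 2% = 1289.22
Buyer bears (B): 900.69 + 82.47 + 765.19 = 1748.35
Landed cost (B) = invoice 64460.88 + 1748.35 + duty 1289.22 = 67498.45
Difference = |74252.93 − 67498.45| = 6754.48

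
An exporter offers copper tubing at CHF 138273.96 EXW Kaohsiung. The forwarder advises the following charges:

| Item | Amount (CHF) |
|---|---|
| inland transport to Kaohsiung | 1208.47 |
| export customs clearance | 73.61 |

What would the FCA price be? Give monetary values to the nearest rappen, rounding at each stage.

From EXW to FCA, the seller additionally bears: inland to port, export clearance.
FCA price = 138273.96 + 1208.47 + 73.61 = 139556.04

FCA price: CHF 139556.04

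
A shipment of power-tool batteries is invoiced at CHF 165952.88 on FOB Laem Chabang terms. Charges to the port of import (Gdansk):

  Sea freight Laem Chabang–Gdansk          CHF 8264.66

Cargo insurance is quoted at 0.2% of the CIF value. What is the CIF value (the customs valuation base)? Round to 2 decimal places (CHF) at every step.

Let C be the CIF value. C = FOB price + freight + 0.2% × C
C − 0.2% × C = 165952.88 + 8264.66
0.998 × C = 174217.54
C = 174217.54 / 0.998 = 174566.67
Insurance premium = 0.2% × 174566.67 = 349.13

CIF value: CHF 174566.67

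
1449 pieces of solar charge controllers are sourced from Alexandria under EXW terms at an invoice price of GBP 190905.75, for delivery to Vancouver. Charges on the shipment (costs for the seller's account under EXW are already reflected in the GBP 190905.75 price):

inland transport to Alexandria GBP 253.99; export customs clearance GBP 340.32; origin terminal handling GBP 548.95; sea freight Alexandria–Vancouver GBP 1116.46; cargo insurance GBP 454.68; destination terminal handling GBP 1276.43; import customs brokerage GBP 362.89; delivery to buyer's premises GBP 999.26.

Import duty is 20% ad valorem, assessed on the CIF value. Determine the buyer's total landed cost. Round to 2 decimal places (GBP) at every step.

EXW: the seller makes goods available at their premises; the buyer bears all onward costs.
CIF value = EXW price + inland to port + export clearance + origin terminal + freight + insurance = 190905.75 + 253.99 + 340.32 + 548.95 + 1116.46 + 454.68 = 193620.15
Import duty = 193620.15 × 20% = 38724.03
Buyer bears: inland to port 253.99 + export clearance 340.32 + origin terminal 548.95 + freight 1116.46 + insurance 454.68 + destination terminal 1276.43 + brokerage 362.89 + delivery 999.26 + duty 38724.03 = 44077.01
Landed cost = invoice 190905.75 + 44077.01 = 234982.76

Total landed cost: GBP 234982.76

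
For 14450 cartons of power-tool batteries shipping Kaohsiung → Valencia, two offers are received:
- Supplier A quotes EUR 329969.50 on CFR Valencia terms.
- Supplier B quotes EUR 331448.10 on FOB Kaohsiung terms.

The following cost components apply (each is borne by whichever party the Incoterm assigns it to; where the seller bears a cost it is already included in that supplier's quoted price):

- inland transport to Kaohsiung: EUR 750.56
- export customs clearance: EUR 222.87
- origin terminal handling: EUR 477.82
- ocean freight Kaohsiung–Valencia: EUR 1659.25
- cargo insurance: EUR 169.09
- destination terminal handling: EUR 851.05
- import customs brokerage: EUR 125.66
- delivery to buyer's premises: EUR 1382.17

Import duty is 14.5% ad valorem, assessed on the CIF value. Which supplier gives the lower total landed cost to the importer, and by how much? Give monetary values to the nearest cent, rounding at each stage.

Supplier A is cheaper by EUR 3592.83

Supplier A (CFR):
CIF value = CFR price + insurance = 329969.50 + 169.09 = 330138.59
Import duty = 330138.59 × 14.5% = 47870.10
Buyer bears (A): 169.09 + 851.05 + 125.66 + 1382.17 = 2527.97
Landed cost (A) = invoice 329969.50 + 2527.97 + duty 47870.10 = 380367.57
Supplier B (FOB):
CIF value = FOB price + freight + insurance = 331448.10 + 1659.25 + 169.09 = 333276.44
Import duty = 333276.44 × 14.5% = 48325.08
Buyer bears (B): 1659.25 + 169.09 + 851.05 + 125.66 + 1382.17 = 4187.22
Landed cost (B) = invoice 331448.10 + 4187.22 + duty 48325.08 = 383960.40
Difference = |380367.57 − 383960.40| = 3592.83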